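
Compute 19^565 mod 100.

99

Successive squares of 19 mod 100: 19^1≡19, 19^2≡61, 19^4≡21, 19^8≡41, 19^16≡81, 19^32≡61, 19^64≡21, 19^128≡41, 19^256≡81, 19^512≡61.
565 = 1 + 4 + 16 + 32 + 512, so 19^565 ≡ 19·21·81·61·61 ≡ 99 (mod 100).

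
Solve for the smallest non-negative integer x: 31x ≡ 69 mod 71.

32

The inverse of 31 mod 71 is 55 (since 31·55 = 1705 ≡ 1).
So x ≡ 55·69 = 3795 ≡ 32 (mod 71).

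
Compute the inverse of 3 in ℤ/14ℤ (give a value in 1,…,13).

14 = 4·3 + 2
3 = 1·2 + 1
2 = 2·1 + 0
Back-substituting gives 3·5 ≡ 1 (mod 14).

5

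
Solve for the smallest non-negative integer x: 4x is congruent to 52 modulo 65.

13

4⁻¹ ≡ 49 (mod 65) because 4·49 = 196 = 3·65 + 1.
Multiplying both sides by 49: x ≡ 49·52 = 2548 ≡ 13 (mod 65).
Check: 4·13 = 52 = 0·65 + 52.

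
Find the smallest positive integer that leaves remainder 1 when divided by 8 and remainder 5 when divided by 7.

33

x ≡ 5 (mod 7) gives x ∈ {5, 12, 19, 26, 33}.
The first of these with x mod 8 = 1 is 33.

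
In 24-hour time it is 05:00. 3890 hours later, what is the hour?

3890 = 162·24 + 2, so 3890 mod 24 = 2.
(5 + 2) mod 24 = 7.

7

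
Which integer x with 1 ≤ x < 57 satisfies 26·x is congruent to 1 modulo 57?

11

57 = 2·26 + 5
26 = 5·5 + 1
5 = 5·1 + 0
Back-substituting gives 26·11 ≡ 1 (mod 57).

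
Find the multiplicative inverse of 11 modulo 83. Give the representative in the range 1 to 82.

11·68 = 748 = 9·83 + 1, so 11⁻¹ ≡ 68 (mod 83).

68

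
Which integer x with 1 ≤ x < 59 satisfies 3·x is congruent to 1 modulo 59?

59 = 19·3 + 2
3 = 1·2 + 1
2 = 2·1 + 0
Back-substituting gives 3·20 ≡ 1 (mod 59).

20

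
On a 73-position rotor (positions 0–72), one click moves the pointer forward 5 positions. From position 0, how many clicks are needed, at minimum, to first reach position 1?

73 = 14·5 + 3
5 = 1·3 + 2
3 = 1·2 + 1
2 = 2·1 + 0
Back-substituting gives 5·44 ≡ 1 (mod 73).

44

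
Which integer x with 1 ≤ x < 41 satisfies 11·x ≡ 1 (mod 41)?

11·15 = 165 = 4·41 + 1, so 11⁻¹ ≡ 15 (mod 41).

15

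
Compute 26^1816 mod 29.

Square-and-reduce mod 29: 26^1≡26, 26^2≡9, 26^4≡23, 26^8≡7, 26^16≡20, 26^32≡23, 26^64≡7, 26^128≡20, 26^256≡23, 26^512≡7, 26^1024≡20.
Since 1816 = 8 + 16 + 256 + 512 + 1024 in binary, 26^1816 ≡ 7·20·23·7·20 ≡ 24 (mod 29).

24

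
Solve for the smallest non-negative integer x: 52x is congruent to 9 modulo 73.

10

52⁻¹ ≡ 66 (mod 73) because 52·66 = 3432 = 47·73 + 1.
So x ≡ 66·9 = 594 ≡ 10 (mod 73).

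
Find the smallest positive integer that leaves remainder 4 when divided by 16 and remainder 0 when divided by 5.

20

x ≡ 0 (mod 5) gives x ∈ {0, 5, 10, 15, 20}.
The first of these with x mod 16 = 4 is 20.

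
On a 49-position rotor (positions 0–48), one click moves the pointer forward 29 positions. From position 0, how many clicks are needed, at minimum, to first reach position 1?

49 = 1·29 + 20
29 = 1·20 + 9
20 = 2·9 + 2
9 = 4·2 + 1
2 = 2·1 + 0
Back-substituting gives 29·22 ≡ 1 (mod 49).

22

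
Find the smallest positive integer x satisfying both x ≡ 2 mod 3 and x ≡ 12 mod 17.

x ≡ 2 (mod 3) gives x ∈ {2, 5, 8, 11, 14, 17, 20, 23, …}.
The first of these with x mod 17 = 12 is 29.

29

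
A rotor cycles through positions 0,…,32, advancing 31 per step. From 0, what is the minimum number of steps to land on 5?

14

The inverse of 31 mod 33 is 16 (since 31·16 = 496 ≡ 1).
So x ≡ 16·5 = 80 ≡ 14 (mod 33).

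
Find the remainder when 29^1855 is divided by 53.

40

By repeated squaring mod 53: 29^1≡29, 29^2≡46, 29^4≡49, 29^8≡16, 29^16≡44, 29^32≡28, 29^64≡42, 29^128≡15, 29^256≡13, 29^512≡10, 29^1024≡47.
Since 1855 = 1 + 2 + 4 + 8 + 16 + 32 + 256 + 512 + 1024 in binary, 29^1855 ≡ 29·46·49·16·44·28·13·10·47 ≡ 40 (mod 53).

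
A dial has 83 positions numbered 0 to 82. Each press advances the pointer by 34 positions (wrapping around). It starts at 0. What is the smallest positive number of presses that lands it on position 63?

34⁻¹ ≡ 22 (mod 83) because 34·22 = 748 = 9·83 + 1.
So x ≡ 22·63 = 1386 ≡ 58 (mod 83).
Check: 34·58 = 1972 = 23·83 + 63.

58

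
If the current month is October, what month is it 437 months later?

March

437 − 36·12 = 5, so 437 ≡ 5 (mod 12).
October + 5 months → March.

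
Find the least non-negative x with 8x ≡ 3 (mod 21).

8⁻¹ ≡ 8 (mod 21) because 8·8 = 64 = 3·21 + 1.
Multiplying both sides by 8: x ≡ 8·3 = 24 ≡ 3 (mod 21).

3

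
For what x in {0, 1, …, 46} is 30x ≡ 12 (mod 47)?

38

The inverse of 30 mod 47 is 11 (since 30·11 = 330 ≡ 1).
So x ≡ 11·12 = 132 ≡ 38 (mod 47).
Check: 30·38 = 1140 = 24·47 + 12.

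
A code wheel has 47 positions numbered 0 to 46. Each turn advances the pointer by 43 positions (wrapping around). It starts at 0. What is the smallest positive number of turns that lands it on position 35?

43⁻¹ ≡ 35 (mod 47) because 43·35 = 1505 = 32·47 + 1.
So x ≡ 35·35 = 1225 ≡ 3 (mod 47).

3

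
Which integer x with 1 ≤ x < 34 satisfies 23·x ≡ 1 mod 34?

23·3 = 69 = 2·34 + 1, so 23⁻¹ ≡ 3 (mod 34).

3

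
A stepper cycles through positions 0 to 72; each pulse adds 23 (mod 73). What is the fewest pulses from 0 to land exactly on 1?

73 = 3·23 + 4
23 = 5·4 + 3
4 = 1·3 + 1
3 = 3·1 + 0
Back-substituting gives 23·54 ≡ 1 (mod 73).

54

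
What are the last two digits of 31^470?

01

By repeated squaring mod 100: 31^1≡31, 31^2≡61, 31^4≡21, 31^8≡41, 31^16≡81, 31^32≡61, 31^64≡21, 31^128≡41, 31^256≡81.
470 = 2 + 4 + 16 + 64 + 128 + 256, so 31^470 ≡ 61·21·81·21·41·81 ≡ 1 (mod 100).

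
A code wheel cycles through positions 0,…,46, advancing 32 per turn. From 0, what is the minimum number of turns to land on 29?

20

The inverse of 32 mod 47 is 25 (since 32·25 = 800 ≡ 1).
So x ≡ 25·29 = 725 ≡ 20 (mod 47).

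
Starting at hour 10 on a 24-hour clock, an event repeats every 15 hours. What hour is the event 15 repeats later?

19

15·15 = 225.
Dividing 225 by 24 gives quotient 9 and remainder 9.
(10 + 9) mod 24 = 19.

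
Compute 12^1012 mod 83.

65

Successive squares of 12 mod 83: 12^1≡12, 12^2≡61, 12^4≡69, 12^8≡30, 12^16≡70, 12^32≡3, 12^64≡9, 12^128≡81, 12^256≡4, 12^512≡16.
Since 1012 = 4 + 16 + 32 + 64 + 128 + 256 + 512 in binary, 12^1012 ≡ 69·70·3·9·81·4·16 ≡ 65 (mod 83).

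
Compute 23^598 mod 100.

69

Successive squares of 23 mod 100: 23^1≡23, 23^2≡29, 23^4≡41, 23^8≡81, 23^16≡61, 23^32≡21, 23^64≡41, 23^128≡81, 23^256≡61, 23^512≡21.
Since 598 = 2 + 4 + 16 + 64 + 512 in binary, 23^598 ≡ 29·41·61·41·21 ≡ 69 (mod 100).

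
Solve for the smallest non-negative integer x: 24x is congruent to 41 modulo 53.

24⁻¹ ≡ 42 (mod 53) because 24·42 = 1008 = 19·53 + 1.
So x ≡ 42·41 = 1722 ≡ 26 (mod 53).
Check: 24·26 = 624 = 11·53 + 41.

26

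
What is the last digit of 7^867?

3

Last digits of 7^n: 7, 9, 3, 1 (period 4).
867 leaves remainder 3 on division by 4, so 7^867 ends in 3.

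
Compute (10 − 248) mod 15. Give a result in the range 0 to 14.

2

Dividing 248 by 15 gives quotient 16 and remainder 8.
(10 − 8) mod 15 = 2.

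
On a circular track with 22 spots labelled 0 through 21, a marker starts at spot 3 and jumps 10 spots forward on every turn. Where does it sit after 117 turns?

7

117·10 = 1170.
1170 = 53·22 + 4, so 1170 mod 22 = 4.
(3 + 4) mod 22 = 7.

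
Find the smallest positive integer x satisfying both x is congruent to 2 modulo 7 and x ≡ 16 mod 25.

x ≡ 2 (mod 7) gives x ∈ {2, 9, 16}.
The first of these with x mod 25 = 16 is 16.

16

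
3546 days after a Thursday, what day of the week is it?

3546 = 506·7 + 4, so 3546 mod 7 = 4.
Thursday + 4 days → Monday.

Monday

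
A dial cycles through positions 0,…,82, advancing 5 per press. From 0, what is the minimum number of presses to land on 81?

66

5⁻¹ ≡ 50 (mod 83) because 5·50 = 250 = 3·83 + 1.
So x ≡ 50·81 = 4050 ≡ 66 (mod 83).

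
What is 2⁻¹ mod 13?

7

13 = 6·2 + 1
2 = 2·1 + 0
Back-substituting gives 2·7 ≡ 1 (mod 13).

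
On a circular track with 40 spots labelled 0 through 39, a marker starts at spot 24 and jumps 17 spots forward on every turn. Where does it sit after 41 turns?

41·17 = 697.
697 = 17·40 + 17, so 697 mod 40 = 17.
(24 + 17) mod 40 = 1.

1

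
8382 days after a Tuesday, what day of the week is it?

8382 = 1197·7 + 3, so 8382 mod 7 = 3.
Tuesday + 3 days → Friday.

Friday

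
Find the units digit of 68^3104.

The units digit of 68^n cycles with period 4: 8, 4, 2, 6, …
3104 mod 4 = 0, so the last digit matches 8^4 = 6.

6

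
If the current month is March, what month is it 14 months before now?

January

Dividing 14 by 12 gives quotient 1 and remainder 2.
March − 2 months → January.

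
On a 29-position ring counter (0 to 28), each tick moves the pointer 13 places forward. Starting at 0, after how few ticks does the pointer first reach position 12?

The inverse of 13 mod 29 is 9 (since 13·9 = 117 ≡ 1).
Multiplying both sides by 9: x ≡ 9·12 = 108 ≡ 21 (mod 29).
Check: 13·21 = 273 = 9·29 + 12.

21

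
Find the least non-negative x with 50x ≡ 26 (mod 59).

50⁻¹ ≡ 13 (mod 59) because 50·13 = 650 = 11·59 + 1.
Multiplying both sides by 13: x ≡ 13·26 = 338 ≡ 43 (mod 59).

43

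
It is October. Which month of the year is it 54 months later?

April

54 mod 12 = 6 (since 4·12 = 48).
October + 6 months → April.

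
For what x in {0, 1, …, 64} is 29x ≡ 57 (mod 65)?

58

29⁻¹ ≡ 9 (mod 65) because 29·9 = 261 = 4·65 + 1.
So x ≡ 9·57 = 513 ≡ 58 (mod 65).
Check: 29·58 = 1682 = 25·65 + 57.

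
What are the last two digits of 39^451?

39

By repeated squaring mod 100: 39^1≡39, 39^2≡21, 39^4≡41, 39^8≡81, 39^16≡61, 39^32≡21, 39^64≡41, 39^128≡81, 39^256≡61.
451 = 1 + 2 + 64 + 128 + 256, so 39^451 ≡ 39·21·41·81·61 ≡ 39 (mod 100).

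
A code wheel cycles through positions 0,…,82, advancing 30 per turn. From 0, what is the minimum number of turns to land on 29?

The inverse of 30 mod 83 is 36 (since 30·36 = 1080 ≡ 1).
So x ≡ 36·29 = 1044 ≡ 48 (mod 83).

48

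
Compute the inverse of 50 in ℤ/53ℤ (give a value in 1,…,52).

53 = 1·50 + 3
50 = 16·3 + 2
3 = 1·2 + 1
2 = 2·1 + 0
Back-substituting gives 50·35 ≡ 1 (mod 53).

35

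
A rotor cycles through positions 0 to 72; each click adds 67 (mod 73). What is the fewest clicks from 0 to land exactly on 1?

73 = 1·67 + 6
67 = 11·6 + 1
6 = 6·1 + 0
Back-substituting gives 67·12 ≡ 1 (mod 73).

12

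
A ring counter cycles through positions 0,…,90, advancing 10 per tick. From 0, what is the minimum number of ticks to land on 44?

The inverse of 10 mod 91 is 82 (since 10·82 = 820 ≡ 1).
So x ≡ 82·44 = 3608 ≡ 59 (mod 91).

59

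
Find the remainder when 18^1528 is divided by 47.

Square-and-reduce mod 47: 18^1≡18, 18^2≡42, 18^4≡25, 18^8≡14, 18^16≡8, 18^32≡17, 18^64≡7, 18^128≡2, 18^256≡4, 18^512≡16, 18^1024≡21.
Since 1528 = 8 + 16 + 32 + 64 + 128 + 256 + 1024 in binary, 18^1528 ≡ 14·8·17·7·2·4·21 ≡ 24 (mod 47).

24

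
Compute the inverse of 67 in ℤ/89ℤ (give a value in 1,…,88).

67·4 = 268 = 3·89 + 1, so 67⁻¹ ≡ 4 (mod 89).

4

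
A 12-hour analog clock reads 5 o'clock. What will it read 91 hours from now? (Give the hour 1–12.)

Dividing 91 by 12 gives quotient 7 and remainder 7.
5 + 7 → 12 on a 12-hour dial.

12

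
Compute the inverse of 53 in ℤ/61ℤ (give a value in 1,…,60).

53·38 = 2014 = 33·61 + 1, so 53⁻¹ ≡ 38 (mod 61).

38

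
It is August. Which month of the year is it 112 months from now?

Dividing 112 by 12 gives quotient 9 and remainder 4.
August + 4 months → December.

December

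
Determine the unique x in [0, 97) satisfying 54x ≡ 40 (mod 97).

54⁻¹ ≡ 9 (mod 97) because 54·9 = 486 = 5·97 + 1.
Multiplying both sides by 9: x ≡ 9·40 = 360 ≡ 69 (mod 97).

69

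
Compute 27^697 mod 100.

47

By repeated squaring mod 100: 27^1≡27, 27^2≡29, 27^4≡41, 27^8≡81, 27^16≡61, 27^32≡21, 27^64≡41, 27^128≡81, 27^256≡61, 27^512≡21.
697 = 1 + 8 + 16 + 32 + 128 + 512, so 27^697 ≡ 27·81·61·21·81·21 ≡ 47 (mod 100).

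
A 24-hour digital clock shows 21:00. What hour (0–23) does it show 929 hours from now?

14

929 = 38·24 + 17, so 929 mod 24 = 17.
(21 + 17) mod 24 = 14.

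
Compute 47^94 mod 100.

69

Successive squares of 47 mod 100: 47^1≡47, 47^2≡9, 47^4≡81, 47^8≡61, 47^16≡21, 47^32≡41, 47^64≡81.
Since 94 = 2 + 4 + 8 + 16 + 64 in binary, 47^94 ≡ 9·81·61·21·81 ≡ 69 (mod 100).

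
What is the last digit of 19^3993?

9

Last digits of 9^n: 9, 1 (period 2).
3993 leaves remainder 1 on division by 2, so 19^3993 ends in 9.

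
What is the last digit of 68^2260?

Powers of 8 mod 10 repeat with period 4: 8, 4, 2, 6.
2260 leaves remainder 0 on division by 4, so 68^2260 ends in 6.

6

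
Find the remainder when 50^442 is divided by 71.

10

Successive squares of 50 mod 71: 50^1≡50, 50^2≡15, 50^4≡12, 50^8≡2, 50^16≡4, 50^32≡16, 50^64≡43, 50^128≡3, 50^256≡9.
442 = 2 + 8 + 16 + 32 + 128 + 256, so 50^442 ≡ 15·2·4·16·3·9 ≡ 10 (mod 71).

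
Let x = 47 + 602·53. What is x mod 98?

602·53 = 31906.
31906 − 325·98 = 56, so 31906 ≡ 56 (mod 98).
(47 + 56) mod 98 = 5.

5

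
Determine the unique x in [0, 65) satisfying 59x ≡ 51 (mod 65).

24

The inverse of 59 mod 65 is 54 (since 59·54 = 3186 ≡ 1).
Multiplying both sides by 54: x ≡ 54·51 = 2754 ≡ 24 (mod 65).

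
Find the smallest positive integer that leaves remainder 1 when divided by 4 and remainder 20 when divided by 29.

x ≡ 1 (mod 4) gives x ∈ {1, 5, 9, 13, 17, 21, 25, 29, …}.
The first of these with x mod 29 = 20 is 49.

49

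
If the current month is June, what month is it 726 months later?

726 = 60·12 + 6, so 726 mod 12 = 6.
June + 6 months → December.

December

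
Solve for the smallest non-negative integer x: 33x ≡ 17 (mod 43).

The inverse of 33 mod 43 is 30 (since 33·30 = 990 ≡ 1).
So x ≡ 30·17 = 510 ≡ 37 (mod 43).

37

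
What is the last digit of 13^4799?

Powers of 3 mod 10 repeat with period 4: 3, 9, 7, 1.
4799 leaves remainder 3 on division by 4, so 13^4799 ends in 7.

7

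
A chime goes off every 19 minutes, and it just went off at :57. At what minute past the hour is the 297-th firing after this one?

0

297·19 = 5643.
Dividing 5643 by 60 gives quotient 94 and remainder 3.
(57 + 3) mod 60 = 0.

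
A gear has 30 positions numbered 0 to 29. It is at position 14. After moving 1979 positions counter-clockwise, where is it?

1979 − 65·30 = 29, so 1979 ≡ 29 (mod 30).
(14 − 29) mod 30 = 15.

15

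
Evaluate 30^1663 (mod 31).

Square-and-reduce mod 31: 30^1≡30, 30^2≡1, 30^4≡1, 30^8≡1, 30^16≡1, 30^32≡1, 30^64≡1, 30^128≡1, 30^256≡1, 30^512≡1, 30^1024≡1.
Since 1663 = 1 + 2 + 4 + 8 + 16 + 32 + 64 + 512 + 1024 in binary, 30^1663 ≡ 30·1·1·1·1·1·1·1·1 ≡ 30 (mod 31).

30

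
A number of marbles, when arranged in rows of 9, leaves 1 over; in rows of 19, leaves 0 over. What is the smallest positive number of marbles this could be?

19

x ≡ 1 (mod 9) gives x ∈ {1, 10, 19}.
The first of these with x mod 19 = 0 is 19.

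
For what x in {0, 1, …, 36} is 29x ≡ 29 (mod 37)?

29⁻¹ ≡ 23 (mod 37) because 29·23 = 667 = 18·37 + 1.
So x ≡ 23·29 = 667 ≡ 1 (mod 37).

1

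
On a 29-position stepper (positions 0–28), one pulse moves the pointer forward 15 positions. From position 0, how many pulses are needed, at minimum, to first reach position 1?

2

29 = 1·15 + 14
15 = 1·14 + 1
14 = 14·1 + 0
Back-substituting gives 15·2 ≡ 1 (mod 29).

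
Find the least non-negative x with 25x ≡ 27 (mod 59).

The inverse of 25 mod 59 is 26 (since 25·26 = 650 ≡ 1).
Multiplying both sides by 26: x ≡ 26·27 = 702 ≡ 53 (mod 59).

53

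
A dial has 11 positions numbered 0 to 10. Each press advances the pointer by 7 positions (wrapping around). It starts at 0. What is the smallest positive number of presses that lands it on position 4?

10

7⁻¹ ≡ 8 (mod 11) because 7·8 = 56 = 5·11 + 1.
Multiplying both sides by 8: x ≡ 8·4 = 32 ≡ 10 (mod 11).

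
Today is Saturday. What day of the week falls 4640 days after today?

4640 = 662·7 + 6, so 4640 mod 7 = 6.
Saturday + 6 days → Friday.

Friday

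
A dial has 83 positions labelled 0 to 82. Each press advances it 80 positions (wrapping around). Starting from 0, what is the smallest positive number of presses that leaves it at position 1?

83 = 1·80 + 3
80 = 26·3 + 2
3 = 1·2 + 1
2 = 2·1 + 0
Back-substituting gives 80·55 ≡ 1 (mod 83).

55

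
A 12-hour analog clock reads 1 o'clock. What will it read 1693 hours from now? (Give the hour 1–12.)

1693 mod 12 = 1 (since 141·12 = 1692).
1 + 1 → 2 on a 12-hour dial.

2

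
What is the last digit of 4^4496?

Powers of 4 mod 10 repeat with period 2: 4, 6.
4496 mod 2 = 0, so the last digit matches 4^2 = 6.

6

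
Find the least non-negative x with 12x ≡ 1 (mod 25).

23

12⁻¹ ≡ 23 (mod 25) because 12·23 = 276 = 11·25 + 1.
Multiplying both sides by 23: x ≡ 23·1 = 23 ≡ 23 (mod 25).
Check: 12·23 = 276 = 11·25 + 1.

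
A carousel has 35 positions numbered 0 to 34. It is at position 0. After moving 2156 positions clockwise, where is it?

2156 mod 35 = 21 (since 61·35 = 2135).
(0 + 21) mod 35 = 21.

21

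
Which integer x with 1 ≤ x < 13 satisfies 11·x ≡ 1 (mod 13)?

6

13 = 1·11 + 2
11 = 5·2 + 1
2 = 2·1 + 0
Back-substituting gives 11·6 ≡ 1 (mod 13).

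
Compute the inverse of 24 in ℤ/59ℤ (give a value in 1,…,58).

59 = 2·24 + 11
24 = 2·11 + 2
11 = 5·2 + 1
2 = 2·1 + 0
Back-substituting gives 24·32 ≡ 1 (mod 59).

32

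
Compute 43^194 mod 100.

49

Successive squares of 43 mod 100: 43^1≡43, 43^2≡49, 43^4≡1, 43^8≡1, 43^16≡1, 43^32≡1, 43^64≡1, 43^128≡1.
Since 194 = 2 + 64 + 128 in binary, 43^194 ≡ 49·1·1 ≡ 49 (mod 100).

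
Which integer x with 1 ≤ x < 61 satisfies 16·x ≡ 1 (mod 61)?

61 = 3·16 + 13
16 = 1·13 + 3
13 = 4·3 + 1
3 = 3·1 + 0
Back-substituting gives 16·42 ≡ 1 (mod 61).

42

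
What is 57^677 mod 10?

The units digit of 57^n cycles with period 4: 7, 9, 3, 1, …
677 leaves remainder 1 on division by 4, so 57^677 ends in 7.

7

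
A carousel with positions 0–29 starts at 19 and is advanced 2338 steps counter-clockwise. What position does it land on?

2338 mod 30 = 28 (since 77·30 = 2310).
(19 − 28) mod 30 = 21.

21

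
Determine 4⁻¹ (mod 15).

4

15 = 3·4 + 3
4 = 1·3 + 1
3 = 3·1 + 0
Back-substituting gives 4·4 ≡ 1 (mod 15).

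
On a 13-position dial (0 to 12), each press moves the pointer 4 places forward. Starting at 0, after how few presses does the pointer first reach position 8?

4⁻¹ ≡ 10 (mod 13) because 4·10 = 40 = 3·13 + 1.
So x ≡ 10·8 = 80 ≡ 2 (mod 13).

2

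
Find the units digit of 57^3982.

9

The units digit of 57^n cycles with period 4: 7, 9, 3, 1, …
3982 leaves remainder 2 on division by 4, so 57^3982 ends in 9.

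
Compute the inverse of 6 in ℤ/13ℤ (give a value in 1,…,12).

11

13 = 2·6 + 1
6 = 6·1 + 0
Back-substituting gives 6·11 ≡ 1 (mod 13).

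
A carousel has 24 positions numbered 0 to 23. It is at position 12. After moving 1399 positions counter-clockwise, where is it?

5

Dividing 1399 by 24 gives quotient 58 and remainder 7.
(12 − 7) mod 24 = 5.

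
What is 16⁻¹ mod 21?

16·4 = 64 = 3·21 + 1, so 16⁻¹ ≡ 4 (mod 21).

4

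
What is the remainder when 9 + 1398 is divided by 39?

1398 mod 39 = 33 (since 35·39 = 1365).
(9 + 33) mod 39 = 3.

3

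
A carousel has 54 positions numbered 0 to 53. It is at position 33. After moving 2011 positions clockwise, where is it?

46

2011 mod 54 = 13 (since 37·54 = 1998).
(33 + 13) mod 54 = 46.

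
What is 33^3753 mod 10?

Powers of 3 mod 10 repeat with period 4: 3, 9, 7, 1.
3753 mod 4 = 1, so the last digit matches 3^1 = 3.

3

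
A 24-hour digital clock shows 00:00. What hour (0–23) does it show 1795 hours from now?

1795 − 74·24 = 19, so 1795 ≡ 19 (mod 24).
(0 + 19) mod 24 = 19.

19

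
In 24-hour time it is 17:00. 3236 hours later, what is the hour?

Dividing 3236 by 24 gives quotient 134 and remainder 20.
(17 + 20) mod 24 = 13.

13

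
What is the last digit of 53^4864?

1

The units digit of 53^n cycles with period 4: 3, 9, 7, 1, …
4864 leaves remainder 0 on division by 4, so 53^4864 ends in 1.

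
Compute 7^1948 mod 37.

Square-and-reduce mod 37: 7^1≡7, 7^2≡12, 7^4≡33, 7^8≡16, 7^16≡34, 7^32≡9, 7^64≡7, 7^128≡12, 7^256≡33, 7^512≡16, 7^1024≡34.
1948 = 4 + 8 + 16 + 128 + 256 + 512 + 1024, so 7^1948 ≡ 33·16·34·12·33·16·34 ≡ 33 (mod 37).

33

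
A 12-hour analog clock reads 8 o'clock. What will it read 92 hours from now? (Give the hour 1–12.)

4

92 = 7·12 + 8, so 92 mod 12 = 8.
8 + 8 → 4 on a 12-hour dial.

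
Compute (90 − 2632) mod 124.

2632 = 21·124 + 28, so 2632 mod 124 = 28.
(90 − 28) mod 124 = 62.

62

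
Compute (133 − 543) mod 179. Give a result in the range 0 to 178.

127

543 − 3·179 = 6, so 543 ≡ 6 (mod 179).
(133 − 6) mod 179 = 127.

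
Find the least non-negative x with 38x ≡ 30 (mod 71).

12

38⁻¹ ≡ 43 (mod 71) because 38·43 = 1634 = 23·71 + 1.
Multiplying both sides by 43: x ≡ 43·30 = 1290 ≡ 12 (mod 71).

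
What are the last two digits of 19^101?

19

Successive squares of 19 mod 100: 19^1≡19, 19^2≡61, 19^4≡21, 19^8≡41, 19^16≡81, 19^32≡61, 19^64≡21.
101 = 1 + 4 + 32 + 64, so 19^101 ≡ 19·21·61·21 ≡ 19 (mod 100).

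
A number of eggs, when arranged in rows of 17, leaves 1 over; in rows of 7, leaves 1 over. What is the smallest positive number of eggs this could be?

1

x ≡ 1 (mod 7) gives x ∈ {1}.
The first of these with x mod 17 = 1 is 1.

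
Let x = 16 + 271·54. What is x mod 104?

271·54 = 14634.
14634 − 140·104 = 74, so 14634 ≡ 74 (mod 104).
(16 + 74) mod 104 = 90.

90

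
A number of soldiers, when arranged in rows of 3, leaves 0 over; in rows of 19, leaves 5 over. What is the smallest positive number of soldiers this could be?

24

x ≡ 0 (mod 3) gives x ∈ {0, 3, 6, 9, 12, 15, 18, 21, …}.
The first of these with x mod 19 = 5 is 24.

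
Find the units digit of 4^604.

Last digits of 4^n: 4, 6 (period 2).
604 mod 2 = 0, so the last digit matches 4^2 = 6.

6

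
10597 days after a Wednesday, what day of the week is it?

Tuesday

10597 = 1513·7 + 6, so 10597 mod 7 = 6.
Wednesday + 6 days → Tuesday.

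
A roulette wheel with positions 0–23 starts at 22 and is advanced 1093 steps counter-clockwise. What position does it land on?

1093 = 45·24 + 13, so 1093 mod 24 = 13.
(22 − 13) mod 24 = 9.

9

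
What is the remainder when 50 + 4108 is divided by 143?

4108 − 28·143 = 104, so 4108 ≡ 104 (mod 143).
(50 + 104) mod 143 = 11.

11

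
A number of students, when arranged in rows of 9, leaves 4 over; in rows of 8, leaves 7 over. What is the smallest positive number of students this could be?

31

x ≡ 7 (mod 8) gives x ∈ {7, 15, 23, 31}.
The first of these with x mod 9 = 4 is 31.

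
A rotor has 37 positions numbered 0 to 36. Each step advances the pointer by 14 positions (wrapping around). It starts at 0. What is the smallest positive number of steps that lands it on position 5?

The inverse of 14 mod 37 is 8 (since 14·8 = 112 ≡ 1).
So x ≡ 8·5 = 40 ≡ 3 (mod 37).
Check: 14·3 = 42 = 1·37 + 5.

3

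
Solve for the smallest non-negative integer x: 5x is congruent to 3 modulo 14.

9

The inverse of 5 mod 14 is 3 (since 5·3 = 15 ≡ 1).
So x ≡ 3·3 = 9 ≡ 9 (mod 14).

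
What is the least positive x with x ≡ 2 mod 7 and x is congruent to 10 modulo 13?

Since 13·6 ≡ 1 (mod 7), take x = 10 + 13·((2−10)·6 mod 7) = 10 + 13·1 = 23.
Check: 23 mod 7 = 2, 23 mod 13 = 10.

23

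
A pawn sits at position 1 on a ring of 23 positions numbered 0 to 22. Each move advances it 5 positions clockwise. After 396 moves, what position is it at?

3

396·5 = 1980.
1980 = 86·23 + 2, so 1980 mod 23 = 2.
(1 + 2) mod 23 = 3.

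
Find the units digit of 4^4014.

The units digit of 4^n cycles with period 2: 4, 6, …
4014 mod 2 = 0, so the last digit matches 4^2 = 6.

6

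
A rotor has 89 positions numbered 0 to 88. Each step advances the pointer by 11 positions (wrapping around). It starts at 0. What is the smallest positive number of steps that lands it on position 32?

The inverse of 11 mod 89 is 81 (since 11·81 = 891 ≡ 1).
So x ≡ 81·32 = 2592 ≡ 11 (mod 89).

11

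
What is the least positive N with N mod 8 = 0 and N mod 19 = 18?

x ≡ 0 (mod 8) gives x ∈ {0, 8, 16, 24, 32, 40, 48, 56}.
The first of these with x mod 19 = 18 is 56.

56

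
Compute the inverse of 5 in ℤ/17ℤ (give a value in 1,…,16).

17 = 3·5 + 2
5 = 2·2 + 1
2 = 2·1 + 0
Back-substituting gives 5·7 ≡ 1 (mod 17).

7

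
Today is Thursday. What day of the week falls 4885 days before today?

4885 = 697·7 + 6, so 4885 mod 7 = 6.
Thursday − 6 days → Friday.

Friday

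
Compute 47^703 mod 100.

23

By repeated squaring mod 100: 47^1≡47, 47^2≡9, 47^4≡81, 47^8≡61, 47^16≡21, 47^32≡41, 47^64≡81, 47^128≡61, 47^256≡21, 47^512≡41.
703 = 1 + 2 + 4 + 8 + 16 + 32 + 128 + 512, so 47^703 ≡ 47·9·81·61·21·41·61·41 ≡ 23 (mod 100).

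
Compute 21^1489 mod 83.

Successive squares of 21 mod 83: 21^1≡21, 21^2≡26, 21^4≡12, 21^8≡61, 21^16≡69, 21^32≡30, 21^64≡70, 21^128≡3, 21^256≡9, 21^512≡81, 21^1024≡4.
Since 1489 = 1 + 16 + 64 + 128 + 256 + 1024 in binary, 21^1489 ≡ 21·69·70·3·9·4 ≡ 17 (mod 83).

17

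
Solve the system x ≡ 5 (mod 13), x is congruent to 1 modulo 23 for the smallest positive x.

70

x ≡ 5 (mod 13) gives x ∈ {5, 18, 31, 44, 57, 70}.
The first of these with x mod 23 = 1 is 70.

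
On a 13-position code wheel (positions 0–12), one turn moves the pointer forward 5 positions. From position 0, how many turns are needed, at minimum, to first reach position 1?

8

5·8 = 40 = 3·13 + 1, so 5⁻¹ ≡ 8 (mod 13).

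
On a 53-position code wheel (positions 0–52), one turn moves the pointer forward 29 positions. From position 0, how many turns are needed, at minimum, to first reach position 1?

53 = 1·29 + 24
29 = 1·24 + 5
24 = 4·5 + 4
5 = 1·4 + 1
4 = 4·1 + 0
Back-substituting gives 29·11 ≡ 1 (mod 53).

11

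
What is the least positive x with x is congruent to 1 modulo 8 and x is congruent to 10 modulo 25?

185

Since 25·1 ≡ 1 (mod 8), take x = 10 + 25·((1−10)·1 mod 8) = 10 + 25·7 = 185.
Check: 185 mod 8 = 1, 185 mod 25 = 10.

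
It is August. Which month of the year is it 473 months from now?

473 − 39·12 = 5, so 473 ≡ 5 (mod 12).
August + 5 months → January.

January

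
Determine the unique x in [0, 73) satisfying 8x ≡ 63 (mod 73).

The inverse of 8 mod 73 is 64 (since 8·64 = 512 ≡ 1).
Multiplying both sides by 64: x ≡ 64·63 = 4032 ≡ 17 (mod 73).
Check: 8·17 = 136 = 1·73 + 63.

17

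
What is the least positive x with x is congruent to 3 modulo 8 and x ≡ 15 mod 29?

x ≡ 3 (mod 8) gives x ∈ {3, 11, 19, 27, 35, 43, 51, 59, …}.
The first of these with x mod 29 = 15 is 131.

131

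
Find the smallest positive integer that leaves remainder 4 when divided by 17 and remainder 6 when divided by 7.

55

x ≡ 6 (mod 7) gives x ∈ {6, 13, 20, 27, 34, 41, 48, 55}.
The first of these with x mod 17 = 4 is 55.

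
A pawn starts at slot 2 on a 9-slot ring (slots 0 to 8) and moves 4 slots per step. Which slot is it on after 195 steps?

195·4 = 780.
780 − 86·9 = 6, so 780 ≡ 6 (mod 9).
(2 + 6) mod 9 = 8.

8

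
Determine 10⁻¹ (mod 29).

29 = 2·10 + 9
10 = 1·9 + 1
9 = 9·1 + 0
Back-substituting gives 10·3 ≡ 1 (mod 29).

3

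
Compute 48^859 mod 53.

By repeated squaring mod 53: 48^1≡48, 48^2≡25, 48^4≡42, 48^8≡15, 48^16≡13, 48^32≡10, 48^64≡47, 48^128≡36, 48^256≡24, 48^512≡46.
859 = 1 + 2 + 8 + 16 + 64 + 256 + 512, so 48^859 ≡ 48·25·15·13·47·24·46 ≡ 5 (mod 53).

5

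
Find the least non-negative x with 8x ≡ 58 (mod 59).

The inverse of 8 mod 59 is 37 (since 8·37 = 296 ≡ 1).
Multiplying both sides by 37: x ≡ 37·58 = 2146 ≡ 22 (mod 59).
Check: 8·22 = 176 = 2·59 + 58.

22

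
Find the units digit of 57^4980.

Last digits of 7^n: 7, 9, 3, 1 (period 4).
4980 mod 4 = 0, so the last digit matches 7^4 = 1.

1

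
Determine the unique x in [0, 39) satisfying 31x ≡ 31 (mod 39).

The inverse of 31 mod 39 is 34 (since 31·34 = 1054 ≡ 1).
So x ≡ 34·31 = 1054 ≡ 1 (mod 39).
Check: 31·1 = 31 = 0·39 + 31.

1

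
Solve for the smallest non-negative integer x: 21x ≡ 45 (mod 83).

21⁻¹ ≡ 4 (mod 83) because 21·4 = 84 = 1·83 + 1.
So x ≡ 4·45 = 180 ≡ 14 (mod 83).
Check: 21·14 = 294 = 3·83 + 45.

14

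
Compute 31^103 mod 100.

91

Square-and-reduce mod 100: 31^1≡31, 31^2≡61, 31^4≡21, 31^8≡41, 31^16≡81, 31^32≡61, 31^64≡21.
Since 103 = 1 + 2 + 4 + 32 + 64 in binary, 31^103 ≡ 31·61·21·61·21 ≡ 91 (mod 100).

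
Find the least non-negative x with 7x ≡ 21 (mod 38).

7⁻¹ ≡ 11 (mod 38) because 7·11 = 77 = 2·38 + 1.
Multiplying both sides by 11: x ≡ 11·21 = 231 ≡ 3 (mod 38).
Check: 7·3 = 21 = 0·38 + 21.

3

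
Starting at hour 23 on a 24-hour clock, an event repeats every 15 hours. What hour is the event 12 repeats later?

12·15 = 180.
Dividing 180 by 24 gives quotient 7 and remainder 12.
(23 + 12) mod 24 = 11.

11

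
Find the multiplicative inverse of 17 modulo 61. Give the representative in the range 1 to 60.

17·18 = 306 = 5·61 + 1, so 17⁻¹ ≡ 18 (mod 61).

18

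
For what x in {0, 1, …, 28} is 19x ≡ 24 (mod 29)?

19⁻¹ ≡ 26 (mod 29) because 19·26 = 494 = 17·29 + 1.
So x ≡ 26·24 = 624 ≡ 15 (mod 29).
Check: 19·15 = 285 = 9·29 + 24.

15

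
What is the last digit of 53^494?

9

Last digits of 3^n: 3, 9, 7, 1 (period 4).
494 mod 4 = 2, so the last digit matches 3^2 = 9.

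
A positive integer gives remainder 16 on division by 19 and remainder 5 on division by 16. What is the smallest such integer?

x ≡ 5 (mod 16) gives x ∈ {5, 21, 37, 53, 69, 85, 101, 117, …}.
The first of these with x mod 19 = 16 is 149.

149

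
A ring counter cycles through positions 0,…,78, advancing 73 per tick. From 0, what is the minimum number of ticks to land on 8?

73⁻¹ ≡ 13 (mod 79) because 73·13 = 949 = 12·79 + 1.
So x ≡ 13·8 = 104 ≡ 25 (mod 79).
Check: 73·25 = 1825 = 23·79 + 8.

25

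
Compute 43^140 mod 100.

Square-and-reduce mod 100: 43^1≡43, 43^2≡49, 43^4≡1, 43^8≡1, 43^16≡1, 43^32≡1, 43^64≡1, 43^128≡1.
Since 140 = 4 + 8 + 128 in binary, 43^140 ≡ 1·1·1 ≡ 1 (mod 100).

1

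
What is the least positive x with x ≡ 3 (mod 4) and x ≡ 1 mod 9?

x ≡ 3 (mod 4) gives x ∈ {3, 7, 11, 15, 19}.
The first of these with x mod 9 = 1 is 19.

19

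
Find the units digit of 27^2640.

Powers of 7 mod 10 repeat with period 4: 7, 9, 3, 1.
2640 leaves remainder 0 on division by 4, so 27^2640 ends in 1.

1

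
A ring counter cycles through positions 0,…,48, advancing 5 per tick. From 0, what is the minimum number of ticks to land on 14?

The inverse of 5 mod 49 is 10 (since 5·10 = 50 ≡ 1).
So x ≡ 10·14 = 140 ≡ 42 (mod 49).
Check: 5·42 = 210 = 4·49 + 14.

42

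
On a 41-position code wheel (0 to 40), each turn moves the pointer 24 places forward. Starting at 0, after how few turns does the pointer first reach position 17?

40

24⁻¹ ≡ 12 (mod 41) because 24·12 = 288 = 7·41 + 1.
So x ≡ 12·17 = 204 ≡ 40 (mod 41).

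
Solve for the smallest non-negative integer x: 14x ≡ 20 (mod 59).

The inverse of 14 mod 59 is 38 (since 14·38 = 532 ≡ 1).
Multiplying both sides by 38: x ≡ 38·20 = 760 ≡ 52 (mod 59).
Check: 14·52 = 728 = 12·59 + 20.

52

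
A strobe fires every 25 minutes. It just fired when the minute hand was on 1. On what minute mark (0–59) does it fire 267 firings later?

16

267·25 = 6675.
Dividing 6675 by 60 gives quotient 111 and remainder 15.
(1 + 15) mod 60 = 16.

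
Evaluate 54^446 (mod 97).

Successive squares of 54 mod 97: 54^1≡54, 54^2≡6, 54^4≡36, 54^8≡35, 54^16≡61, 54^32≡35, 54^64≡61, 54^128≡35, 54^256≡61.
446 = 2 + 4 + 8 + 16 + 32 + 128 + 256, so 54^446 ≡ 6·36·35·61·35·35·61 ≡ 91 (mod 97).

91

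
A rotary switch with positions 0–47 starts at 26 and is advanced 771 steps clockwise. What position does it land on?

771 − 16·48 = 3, so 771 ≡ 3 (mod 48).
(26 + 3) mod 48 = 29.

29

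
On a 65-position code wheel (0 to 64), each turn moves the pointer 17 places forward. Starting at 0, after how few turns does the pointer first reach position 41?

33

The inverse of 17 mod 65 is 23 (since 17·23 = 391 ≡ 1).
Multiplying both sides by 23: x ≡ 23·41 = 943 ≡ 33 (mod 65).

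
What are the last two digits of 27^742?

29

Successive squares of 27 mod 100: 27^1≡27, 27^2≡29, 27^4≡41, 27^8≡81, 27^16≡61, 27^32≡21, 27^64≡41, 27^128≡81, 27^256≡61, 27^512≡21.
Since 742 = 2 + 4 + 32 + 64 + 128 + 512 in binary, 27^742 ≡ 29·41·21·41·81·21 ≡ 29 (mod 100).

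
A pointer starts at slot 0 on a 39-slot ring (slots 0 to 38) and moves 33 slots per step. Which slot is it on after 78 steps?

0

78·33 = 2574.
2574 − 66·39 = 0, so 2574 ≡ 0 (mod 39).
(0 + 0) mod 39 = 0.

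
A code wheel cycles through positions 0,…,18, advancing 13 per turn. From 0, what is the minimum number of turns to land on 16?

10

13⁻¹ ≡ 3 (mod 19) because 13·3 = 39 = 2·19 + 1.
Multiplying both sides by 3: x ≡ 3·16 = 48 ≡ 10 (mod 19).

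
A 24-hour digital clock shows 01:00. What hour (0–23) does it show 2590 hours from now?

2590 mod 24 = 22 (since 107·24 = 2568).
(1 + 22) mod 24 = 23.

23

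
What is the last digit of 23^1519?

The units digit of 23^n cycles with period 4: 3, 9, 7, 1, …
1519 mod 4 = 3, so the last digit matches 3^3 = 7.

7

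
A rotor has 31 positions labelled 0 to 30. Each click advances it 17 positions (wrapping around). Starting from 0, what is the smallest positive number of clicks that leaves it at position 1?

31 = 1·17 + 14
17 = 1·14 + 3
14 = 4·3 + 2
3 = 1·2 + 1
2 = 2·1 + 0
Back-substituting gives 17·11 ≡ 1 (mod 31).

11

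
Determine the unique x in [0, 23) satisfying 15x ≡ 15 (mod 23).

1

The inverse of 15 mod 23 is 20 (since 15·20 = 300 ≡ 1).
Multiplying both sides by 20: x ≡ 20·15 = 300 ≡ 1 (mod 23).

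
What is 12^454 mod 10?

4

Powers of 2 mod 10 repeat with period 4: 2, 4, 8, 6.
454 mod 4 = 2, so the last digit matches 2^2 = 4.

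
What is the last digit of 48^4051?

2

Powers of 8 mod 10 repeat with period 4: 8, 4, 2, 6.
4051 leaves remainder 3 on division by 4, so 48^4051 ends in 2.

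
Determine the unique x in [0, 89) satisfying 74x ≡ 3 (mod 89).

71

The inverse of 74 mod 89 is 83 (since 74·83 = 6142 ≡ 1).
Multiplying both sides by 83: x ≡ 83·3 = 249 ≡ 71 (mod 89).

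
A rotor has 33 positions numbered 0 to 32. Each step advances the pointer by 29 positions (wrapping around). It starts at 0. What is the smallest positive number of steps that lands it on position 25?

2

The inverse of 29 mod 33 is 8 (since 29·8 = 232 ≡ 1).
So x ≡ 8·25 = 200 ≡ 2 (mod 33).
Check: 29·2 = 58 = 1·33 + 25.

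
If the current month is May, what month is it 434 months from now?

July

434 = 36·12 + 2, so 434 mod 12 = 2.
May + 2 months → July.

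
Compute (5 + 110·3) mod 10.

5

110·3 = 330.
330 = 33·10 + 0, so 330 mod 10 = 0.
(5 + 0) mod 10 = 5.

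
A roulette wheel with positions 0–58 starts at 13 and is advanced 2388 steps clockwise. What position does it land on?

2388 − 40·59 = 28, so 2388 ≡ 28 (mod 59).
(13 + 28) mod 59 = 41.

41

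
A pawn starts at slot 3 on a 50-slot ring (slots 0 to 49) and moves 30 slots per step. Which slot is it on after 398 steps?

398·30 = 11940.
11940 mod 50 = 40 (since 238·50 = 11900).
(3 + 40) mod 50 = 43.

43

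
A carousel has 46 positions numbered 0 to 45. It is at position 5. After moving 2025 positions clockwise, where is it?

2025 = 44·46 + 1, so 2025 mod 46 = 1.
(5 + 1) mod 46 = 6.

6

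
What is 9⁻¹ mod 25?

9·14 = 126 = 5·25 + 1, so 9⁻¹ ≡ 14 (mod 25).

14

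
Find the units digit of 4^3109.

Powers of 4 mod 10 repeat with period 2: 4, 6.
3109 mod 2 = 1, so the last digit matches 4^1 = 4.

4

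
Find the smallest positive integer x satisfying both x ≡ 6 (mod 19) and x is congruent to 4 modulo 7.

25

Since 7·11 ≡ 1 (mod 19), take x = 4 + 7·((6−4)·11 mod 19) = 4 + 7·3 = 25.
Check: 25 mod 19 = 6, 25 mod 7 = 4.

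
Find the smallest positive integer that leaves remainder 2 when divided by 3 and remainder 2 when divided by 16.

2

x ≡ 2 (mod 3) gives x ∈ {2}.
The first of these with x mod 16 = 2 is 2.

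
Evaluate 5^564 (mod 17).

By repeated squaring mod 17: 5^1≡5, 5^2≡8, 5^4≡13, 5^8≡16, 5^16≡1, 5^32≡1, 5^64≡1, 5^128≡1, 5^256≡1, 5^512≡1.
564 = 4 + 16 + 32 + 512, so 5^564 ≡ 13·1·1·1 ≡ 13 (mod 17).

13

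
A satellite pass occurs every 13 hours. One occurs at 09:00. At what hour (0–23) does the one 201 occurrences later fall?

6

201·13 = 2613.
2613 mod 24 = 21 (since 108·24 = 2592).
(9 + 21) mod 24 = 6.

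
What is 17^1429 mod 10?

7

Powers of 7 mod 10 repeat with period 4: 7, 9, 3, 1.
1429 leaves remainder 1 on division by 4, so 17^1429 ends in 7.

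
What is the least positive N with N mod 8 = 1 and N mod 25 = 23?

x ≡ 1 (mod 8) gives x ∈ {1, 9, 17, 25, 33, 41, 49, 57, …}.
The first of these with x mod 25 = 23 is 73.

73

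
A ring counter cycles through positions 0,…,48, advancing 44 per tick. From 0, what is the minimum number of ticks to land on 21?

35

The inverse of 44 mod 49 is 39 (since 44·39 = 1716 ≡ 1).
So x ≡ 39·21 = 819 ≡ 35 (mod 49).
Check: 44·35 = 1540 = 31·49 + 21.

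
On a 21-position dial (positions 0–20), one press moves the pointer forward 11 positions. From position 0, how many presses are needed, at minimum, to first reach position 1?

2

21 = 1·11 + 10
11 = 1·10 + 1
10 = 10·1 + 0
Back-substituting gives 11·2 ≡ 1 (mod 21).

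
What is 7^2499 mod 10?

3

Powers of 7 mod 10 repeat with period 4: 7, 9, 3, 1.
2499 leaves remainder 3 on division by 4, so 7^2499 ends in 3.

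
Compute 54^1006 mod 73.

By repeated squaring mod 73: 54^1≡54, 54^2≡69, 54^4≡16, 54^8≡37, 54^16≡55, 54^32≡32, 54^64≡2, 54^128≡4, 54^256≡16, 54^512≡37.
Since 1006 = 2 + 4 + 8 + 32 + 64 + 128 + 256 + 512 in binary, 54^1006 ≡ 69·16·37·32·2·4·16·37 ≡ 18 (mod 73).

18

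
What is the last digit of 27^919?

Last digits of 7^n: 7, 9, 3, 1 (period 4).
919 leaves remainder 3 on division by 4, so 27^919 ends in 3.

3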